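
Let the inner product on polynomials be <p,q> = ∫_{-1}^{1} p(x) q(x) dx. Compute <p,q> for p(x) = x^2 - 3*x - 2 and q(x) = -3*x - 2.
<p,q> = 38/3

Expand the product: p(x)·q(x) = -3*x^3 + 7*x^2 + 12*x + 4.
∫_{-1}^{1} of each monomial x^k gives [2/(k+1) if k even, 0 if k odd]. Integrating term-by-term (or equivalently evaluating the antiderivative F(x) = -3*x^4/4 + 7*x^3/3 + 6*x^2 + 4*x at the endpoints):
  F(1) − F(−1) = 139/12 − (-13/12) = 38/3.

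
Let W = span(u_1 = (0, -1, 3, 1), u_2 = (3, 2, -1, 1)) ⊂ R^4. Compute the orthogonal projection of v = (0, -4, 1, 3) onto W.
proj_W(v) = (-78/149, -178/149, 404/149, 100/149)

Set up U = [u_1 | ... | u_2] ∈ R^(4×2). The projector onto W = col(U) is P = U (U^T U)^(-1) U^T.
Compute U^T U =
  [11, -4]
  [-4, 15],
and U^T v = (10, -6).
Solve U^T U · c = U^T v for the coefficients: c = (126/149, -26/149). The projection is proj_W(v) = U c.
Check: (v - proj_W(v)) · u_1 = 0  (should be 0).
Check: (v - proj_W(v)) · u_2 = 0  (should be 0).
Result: proj_W(v) = (-78/149, -178/149, 404/149, 100/149).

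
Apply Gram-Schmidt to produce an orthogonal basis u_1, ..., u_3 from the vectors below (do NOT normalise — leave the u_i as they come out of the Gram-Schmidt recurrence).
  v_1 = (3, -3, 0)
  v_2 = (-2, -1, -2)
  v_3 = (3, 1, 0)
Orthogonal basis:
  u_1 = (3, -3, 0)
  u_2 = (-3/2, -3/2, -2)
  u_3 = (16/17, 16/17, -24/17)

Apply the Gram-Schmidt recurrence
  u_1 = v_1
  u_i = v_i − Σ_{j<i} ((v_i · u_j) / (u_j · u_j)) · u_j.

Step by step this gives:
  u_1 = (3, -3, 0)
  u_2 = (-3/2, -3/2, -2)
  u_3 = (16/17, 16/17, -24/17)

Orthogonality check:
  u_2 · u_1 = 0 (should be 0)
  u_3 · u_1 = 0 (should be 0)
  u_3 · u_2 = 0 (should be 0)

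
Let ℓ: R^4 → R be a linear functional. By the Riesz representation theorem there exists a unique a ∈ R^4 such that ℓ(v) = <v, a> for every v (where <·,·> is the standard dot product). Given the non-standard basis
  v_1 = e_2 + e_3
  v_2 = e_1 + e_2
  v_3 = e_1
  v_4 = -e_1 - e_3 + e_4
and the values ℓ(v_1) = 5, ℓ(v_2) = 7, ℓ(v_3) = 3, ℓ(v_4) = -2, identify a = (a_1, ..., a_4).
a = (3, 4, 1, 2)

Write a = (a_1, ..., a_4) in the standard basis. For each basis vector v_i, ℓ(v_i) = <v_i, a> is a linear equation in the a_j's. Collect the n equations into a matrix system V a = ℓ, where row i of V is v_i (expressed in the standard basis). Since V is invertible (lower-triangular with 1s on the diagonal, up to permutation), solve by back-substitution:
  V =
[[0, 1, 1, 0],
 [1, 1, 0, 0],
 [1, 0, 0, 0],
 [-1, 0, -1, 1]]
  V a = (5, 7, 3, -2)
Solving gives a = (3, 4, 1, 2).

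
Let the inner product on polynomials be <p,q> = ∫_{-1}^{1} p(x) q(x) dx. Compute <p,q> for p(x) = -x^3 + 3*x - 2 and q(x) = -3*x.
<p,q> = -24/5

Expand the product: p(x)·q(x) = 3*x^4 - 9*x^2 + 6*x.
∫_{-1}^{1} of each monomial x^k gives [2/(k+1) if k even, 0 if k odd]. Integrating term-by-term (or equivalently evaluating the antiderivative F(x) = 3*x^5/5 - 3*x^3 + 3*x^2 at the endpoints):
  F(1) − F(−1) = 3/5 − (27/5) = -24/5.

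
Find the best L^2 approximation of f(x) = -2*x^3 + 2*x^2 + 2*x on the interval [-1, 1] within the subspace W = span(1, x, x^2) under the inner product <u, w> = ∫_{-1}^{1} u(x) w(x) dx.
g(x) = 2*x^2 + 4*x/5

The best approximation g ∈ W is the orthogonal projection of f onto W. Writing g = a_0 + a_1 x + a_2 x^2, the coefficients solve the normal equations G · a = b where
  G_{ij} = <φ_i, φ_j> and b_i = <f, φ_i>, with φ_0 = 1, φ_1 = x, φ_2 = x^2.
G =
  [2, 0, 2/3]
  [0, 2/3, 0]
  [2/3, 0, 2/5],
b = (4/3, 8/15, 4/5).
Solving gives a_0 = 0, a_1 = 4/5, a_2 = 2, so
  g(x) = 2*x^2 + 4*x/5.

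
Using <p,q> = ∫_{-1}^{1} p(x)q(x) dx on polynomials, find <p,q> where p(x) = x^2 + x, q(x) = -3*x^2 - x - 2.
<p,q> = -16/5

Expand the product: p(x)·q(x) = -3*x^4 - 4*x^3 - 3*x^2 - 2*x.
∫_{-1}^{1} of each monomial x^k gives [2/(k+1) if k even, 0 if k odd]. Integrating term-by-term (or equivalently evaluating the antiderivative F(x) = -3*x^5/5 - x^4 - x^3 - x^2 at the endpoints):
  F(1) − F(−1) = -18/5 − (-2/5) = -16/5.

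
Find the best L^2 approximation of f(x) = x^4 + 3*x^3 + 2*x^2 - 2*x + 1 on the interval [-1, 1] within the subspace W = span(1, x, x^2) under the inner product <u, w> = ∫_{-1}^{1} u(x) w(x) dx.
g(x) = 20*x^2/7 - x/5 + 32/35

The best approximation g ∈ W is the orthogonal projection of f onto W. Writing g = a_0 + a_1 x + a_2 x^2, the coefficients solve the normal equations G · a = b where
  G_{ij} = <φ_i, φ_j> and b_i = <f, φ_i>, with φ_0 = 1, φ_1 = x, φ_2 = x^2.
G =
  [2, 0, 2/3]
  [0, 2/3, 0]
  [2/3, 0, 2/5],
b = (56/15, -2/15, 184/105).
Solving gives a_0 = 32/35, a_1 = -1/5, a_2 = 20/7, so
  g(x) = 20*x^2/7 - x/5 + 32/35.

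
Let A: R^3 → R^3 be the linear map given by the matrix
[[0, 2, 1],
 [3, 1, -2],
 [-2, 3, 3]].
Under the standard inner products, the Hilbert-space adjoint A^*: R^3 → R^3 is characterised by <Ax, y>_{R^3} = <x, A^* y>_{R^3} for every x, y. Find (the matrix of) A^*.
A^* = A^T =
[[0, 3, -2],
 [2, 1, 3],
 [1, -2, 3]]

For real matrices with standard dot products, the defining identity <Ax, y> = <x, A^* y> gives (Ax)^T y = x^T (A^*) y, i.e. x^T A^T y = x^T (A^*) y. Since this holds for all x, y, we must have A^* = A^T. Therefore
A^* =
[[0, 3, -2],
 [2, 1, 3],
 [1, -2, 3]].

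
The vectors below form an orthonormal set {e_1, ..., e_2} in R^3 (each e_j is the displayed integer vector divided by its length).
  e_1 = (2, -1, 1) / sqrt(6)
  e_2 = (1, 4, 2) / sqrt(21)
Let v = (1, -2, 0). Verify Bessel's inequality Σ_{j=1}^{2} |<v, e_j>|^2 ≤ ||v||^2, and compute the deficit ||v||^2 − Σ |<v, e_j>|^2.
Σ |<v, e_j>|^2 = 5; ||v||^2 = 5; deficit = 0

Write each e_j = u_j / sqrt(<u_j, u_j>) where u_j is the displayed integer vector. Then <v, e_j> = <v, u_j> / sqrt(<u_j, u_j>), so |<v, e_j>|^2 = <v, u_j>^2 / <u_j, u_j>.
Coefficients: <v, e_1> = 4/sqrt(6), <v, e_2> = -7/sqrt(21).
Square and sum: Σ |<v, e_j>|^2 = 5.
Compute ||v||^2 = v·v = 5.
Deficit = 5 − 5 = 0 ≥ 0, confirming Bessel's inequality. (The deficit equals ||v − Σ <v,e_j> e_j||^2, the squared distance from v to span{e_j}.)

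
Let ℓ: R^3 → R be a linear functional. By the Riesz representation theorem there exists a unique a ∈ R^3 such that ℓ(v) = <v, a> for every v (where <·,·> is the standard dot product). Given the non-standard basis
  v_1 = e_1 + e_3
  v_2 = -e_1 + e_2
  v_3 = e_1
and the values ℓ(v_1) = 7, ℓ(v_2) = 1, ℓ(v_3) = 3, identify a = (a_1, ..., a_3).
a = (3, 4, 4)

Write a = (a_1, ..., a_3) in the standard basis. For each basis vector v_i, ℓ(v_i) = <v_i, a> is a linear equation in the a_j's. Collect the n equations into a matrix system V a = ℓ, where row i of V is v_i (expressed in the standard basis). Since V is invertible (lower-triangular with 1s on the diagonal, up to permutation), solve by back-substitution:
  V =
[[1, 0, 1],
 [-1, 1, 0],
 [1, 0, 0]]
  V a = (7, 1, 3)
Solving gives a = (3, 4, 4).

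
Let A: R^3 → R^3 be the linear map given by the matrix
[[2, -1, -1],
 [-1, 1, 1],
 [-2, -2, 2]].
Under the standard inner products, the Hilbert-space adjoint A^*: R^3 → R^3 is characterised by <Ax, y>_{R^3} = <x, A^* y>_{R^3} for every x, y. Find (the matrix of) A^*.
A^* = A^T =
[[2, -1, -2],
 [-1, 1, -2],
 [-1, 1, 2]]

For real matrices with standard dot products, the defining identity <Ax, y> = <x, A^* y> gives (Ax)^T y = x^T (A^*) y, i.e. x^T A^T y = x^T (A^*) y. Since this holds for all x, y, we must have A^* = A^T. Therefore
A^* =
[[2, -1, -2],
 [-1, 1, -2],
 [-1, 1, 2]].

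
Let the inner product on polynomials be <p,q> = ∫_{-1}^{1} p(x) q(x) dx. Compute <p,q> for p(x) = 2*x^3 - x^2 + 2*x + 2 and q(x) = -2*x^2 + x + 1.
<p,q> = 18/5

Expand the product: p(x)·q(x) = -4*x^5 + 4*x^4 - 3*x^3 - 3*x^2 + 4*x + 2.
∫_{-1}^{1} of each monomial x^k gives [2/(k+1) if k even, 0 if k odd]. Integrating term-by-term (or equivalently evaluating the antiderivative F(x) = -2*x^6/3 + 4*x^5/5 - 3*x^4/4 - x^3 + 2*x^2 + 2*x at the endpoints):
  F(1) − F(−1) = 143/60 − (-73/60) = 18/5.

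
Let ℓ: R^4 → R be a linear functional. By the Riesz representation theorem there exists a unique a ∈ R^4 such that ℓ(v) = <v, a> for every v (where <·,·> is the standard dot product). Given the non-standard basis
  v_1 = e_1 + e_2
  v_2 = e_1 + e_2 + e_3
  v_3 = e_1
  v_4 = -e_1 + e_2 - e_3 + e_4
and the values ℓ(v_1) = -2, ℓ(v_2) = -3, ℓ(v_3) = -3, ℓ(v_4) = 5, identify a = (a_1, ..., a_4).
a = (-3, 1, -1, 0)

Write a = (a_1, ..., a_4) in the standard basis. For each basis vector v_i, ℓ(v_i) = <v_i, a> is a linear equation in the a_j's. Collect the n equations into a matrix system V a = ℓ, where row i of V is v_i (expressed in the standard basis). Since V is invertible (lower-triangular with 1s on the diagonal, up to permutation), solve by back-substitution:
  V =
[[1, 1, 0, 0],
 [1, 1, 1, 0],
 [1, 0, 0, 0],
 [-1, 1, -1, 1]]
  V a = (-2, -3, -3, 5)
Solving gives a = (-3, 1, -1, 0).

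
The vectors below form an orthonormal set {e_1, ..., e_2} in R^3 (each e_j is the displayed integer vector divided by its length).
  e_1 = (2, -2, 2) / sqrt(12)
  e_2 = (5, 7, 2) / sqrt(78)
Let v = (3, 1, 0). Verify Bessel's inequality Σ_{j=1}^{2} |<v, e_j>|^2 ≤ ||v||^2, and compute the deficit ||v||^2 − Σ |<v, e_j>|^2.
Σ |<v, e_j>|^2 = 98/13; ||v||^2 = 10; deficit = 32/13

Write each e_j = u_j / sqrt(<u_j, u_j>) where u_j is the displayed integer vector. Then <v, e_j> = <v, u_j> / sqrt(<u_j, u_j>), so |<v, e_j>|^2 = <v, u_j>^2 / <u_j, u_j>.
Coefficients: <v, e_1> = 4/sqrt(12), <v, e_2> = 22/sqrt(78).
Square and sum: Σ |<v, e_j>|^2 = 98/13.
Compute ||v||^2 = v·v = 10.
Deficit = 10 − 98/13 = 32/13 ≥ 0, confirming Bessel's inequality. (The deficit equals ||v − Σ <v,e_j> e_j||^2, the squared distance from v to span{e_j}.)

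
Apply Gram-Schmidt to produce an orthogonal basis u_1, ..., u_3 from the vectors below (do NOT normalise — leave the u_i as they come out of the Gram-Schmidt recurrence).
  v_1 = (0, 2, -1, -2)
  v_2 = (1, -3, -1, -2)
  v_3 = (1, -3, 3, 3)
Orthogonal basis:
  u_1 = (0, 2, -1, -2)
  u_2 = (1, -25/9, -10/9, -20/9)
  u_3 = (70/67, 14/67, 86/67, -29/67)

Apply the Gram-Schmidt recurrence
  u_1 = v_1
  u_i = v_i − Σ_{j<i} ((v_i · u_j) / (u_j · u_j)) · u_j.

Step by step this gives:
  u_1 = (0, 2, -1, -2)
  u_2 = (1, -25/9, -10/9, -20/9)
  u_3 = (70/67, 14/67, 86/67, -29/67)

Orthogonality check:
  u_2 · u_1 = 0 (should be 0)
  u_3 · u_1 = 0 (should be 0)
  u_3 · u_2 = 0 (should be 0)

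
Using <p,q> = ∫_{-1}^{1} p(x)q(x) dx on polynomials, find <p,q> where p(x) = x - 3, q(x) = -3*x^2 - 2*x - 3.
<p,q> = 68/3

Expand the product: p(x)·q(x) = -3*x^3 + 7*x^2 + 3*x + 9.
∫_{-1}^{1} of each monomial x^k gives [2/(k+1) if k even, 0 if k odd]. Integrating term-by-term (or equivalently evaluating the antiderivative F(x) = -3*x^4/4 + 7*x^3/3 + 3*x^2/2 + 9*x at the endpoints):
  F(1) − F(−1) = 145/12 − (-127/12) = 68/3.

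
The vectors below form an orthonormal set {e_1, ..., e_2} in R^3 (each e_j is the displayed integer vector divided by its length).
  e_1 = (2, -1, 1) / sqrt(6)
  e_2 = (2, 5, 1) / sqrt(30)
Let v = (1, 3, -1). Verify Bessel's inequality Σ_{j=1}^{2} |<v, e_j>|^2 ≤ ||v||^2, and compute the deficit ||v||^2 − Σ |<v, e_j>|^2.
Σ |<v, e_j>|^2 = 46/5; ||v||^2 = 11; deficit = 9/5

Write each e_j = u_j / sqrt(<u_j, u_j>) where u_j is the displayed integer vector. Then <v, e_j> = <v, u_j> / sqrt(<u_j, u_j>), so |<v, e_j>|^2 = <v, u_j>^2 / <u_j, u_j>.
Coefficients: <v, e_1> = -2/sqrt(6), <v, e_2> = 16/sqrt(30).
Square and sum: Σ |<v, e_j>|^2 = 46/5.
Compute ||v||^2 = v·v = 11.
Deficit = 11 − 46/5 = 9/5 ≥ 0, confirming Bessel's inequality. (The deficit equals ||v − Σ <v,e_j> e_j||^2, the squared distance from v to span{e_j}.)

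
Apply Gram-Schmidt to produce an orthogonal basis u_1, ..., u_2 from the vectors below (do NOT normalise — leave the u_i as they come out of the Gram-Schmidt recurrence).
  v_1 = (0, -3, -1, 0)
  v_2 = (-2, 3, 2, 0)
Orthogonal basis:
  u_1 = (0, -3, -1, 0)
  u_2 = (-2, -3/10, 9/10, 0)

Apply the Gram-Schmidt recurrence
  u_1 = v_1
  u_i = v_i − Σ_{j<i} ((v_i · u_j) / (u_j · u_j)) · u_j.

Step by step this gives:
  u_1 = (0, -3, -1, 0)
  u_2 = (-2, -3/10, 9/10, 0)

Orthogonality check:
  u_2 · u_1 = 0 (should be 0)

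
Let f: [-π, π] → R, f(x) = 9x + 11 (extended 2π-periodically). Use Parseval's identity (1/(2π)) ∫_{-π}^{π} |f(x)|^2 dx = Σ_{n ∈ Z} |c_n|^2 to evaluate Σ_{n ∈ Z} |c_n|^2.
Σ |c_n|^2 = 27π^2 + 121

Expand and integrate term by term over [-π, π]:
  ∫ (9x)^2 dx = 81·(2π^3/3); ∫ 2·9·(11)·x dx = 0 (odd integrand); ∫ 11^2 dx = 121·2π.
So (1/(2π)) ∫_{-π}^{π} (9x + 11)^2 dx = 81π^2/3 + 121 = 27π^2 + 121.
Parseval ⇒ Σ |c_n|^2 = 27π^2 + 121.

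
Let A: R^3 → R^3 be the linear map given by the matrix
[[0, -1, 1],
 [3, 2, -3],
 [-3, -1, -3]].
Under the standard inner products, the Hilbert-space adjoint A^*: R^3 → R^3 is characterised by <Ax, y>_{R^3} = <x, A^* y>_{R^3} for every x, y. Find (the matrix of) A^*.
A^* = A^T =
[[0, 3, -3],
 [-1, 2, -1],
 [1, -3, -3]]

For real matrices with standard dot products, the defining identity <Ax, y> = <x, A^* y> gives (Ax)^T y = x^T (A^*) y, i.e. x^T A^T y = x^T (A^*) y. Since this holds for all x, y, we must have A^* = A^T. Therefore
A^* =
[[0, 3, -3],
 [-1, 2, -1],
 [1, -3, -3]].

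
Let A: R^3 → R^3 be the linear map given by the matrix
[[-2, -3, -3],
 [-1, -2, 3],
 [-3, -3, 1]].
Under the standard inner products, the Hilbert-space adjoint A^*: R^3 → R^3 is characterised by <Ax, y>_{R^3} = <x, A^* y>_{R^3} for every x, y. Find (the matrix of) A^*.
A^* = A^T =
[[-2, -1, -3],
 [-3, -2, -3],
 [-3, 3, 1]]

For real matrices with standard dot products, the defining identity <Ax, y> = <x, A^* y> gives (Ax)^T y = x^T (A^*) y, i.e. x^T A^T y = x^T (A^*) y. Since this holds for all x, y, we must have A^* = A^T. Therefore
A^* =
[[-2, -1, -3],
 [-3, -2, -3],
 [-3, 3, 1]].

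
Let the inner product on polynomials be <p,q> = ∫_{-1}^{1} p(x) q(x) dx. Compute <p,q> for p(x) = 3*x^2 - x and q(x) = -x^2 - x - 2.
<p,q> = -68/15

Expand the product: p(x)·q(x) = -3*x^4 - 2*x^3 - 5*x^2 + 2*x.
∫_{-1}^{1} of each monomial x^k gives [2/(k+1) if k even, 0 if k odd]. Integrating term-by-term (or equivalently evaluating the antiderivative F(x) = -3*x^5/5 - x^4/2 - 5*x^3/3 + x^2 at the endpoints):
  F(1) − F(−1) = -53/30 − (83/30) = -68/15.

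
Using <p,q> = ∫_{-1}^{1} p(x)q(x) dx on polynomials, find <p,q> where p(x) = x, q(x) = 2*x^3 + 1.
<p,q> = 4/5

Expand the product: p(x)·q(x) = 2*x^4 + x.
∫_{-1}^{1} of each monomial x^k gives [2/(k+1) if k even, 0 if k odd]. Integrating term-by-term (or equivalently evaluating the antiderivative F(x) = 2*x^5/5 + x^2/2 at the endpoints):
  F(1) − F(−1) = 9/10 − (1/10) = 4/5.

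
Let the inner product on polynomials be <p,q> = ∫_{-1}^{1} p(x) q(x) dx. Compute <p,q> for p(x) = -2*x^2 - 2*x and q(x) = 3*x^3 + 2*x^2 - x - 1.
<p,q> = -4/3

Expand the product: p(x)·q(x) = -6*x^5 - 10*x^4 - 2*x^3 + 4*x^2 + 2*x.
∫_{-1}^{1} of each monomial x^k gives [2/(k+1) if k even, 0 if k odd]. Integrating term-by-term (or equivalently evaluating the antiderivative F(x) = -x^6 - 2*x^5 - x^4/2 + 4*x^3/3 + x^2 at the endpoints):
  F(1) − F(−1) = -7/6 − (1/6) = -4/3.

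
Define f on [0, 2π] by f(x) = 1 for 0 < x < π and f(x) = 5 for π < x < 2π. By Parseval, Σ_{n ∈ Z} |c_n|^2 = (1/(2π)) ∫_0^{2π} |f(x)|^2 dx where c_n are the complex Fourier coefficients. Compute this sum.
Σ |c_n|^2 = 13

Parseval equates the L^2 energy of f (normalised by 1/(2π)) with the ℓ^2 sum of its Fourier coefficients: (1/(2π)) ∫_0^{2π} |f|^2 = Σ |c_n|^2.
Compute the left side: (1/(2π)) [∫_0^π 1^2 dx + ∫_π^{2π} 5^2 dx] = (1/(2π)) · (1π + 25π) = (1 + 25)/2 = 13.
So Σ_{n ∈ Z} |c_n|^2 = 13.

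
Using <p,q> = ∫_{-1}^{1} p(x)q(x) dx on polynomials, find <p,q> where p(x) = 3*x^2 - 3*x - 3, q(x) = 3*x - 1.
<p,q> = -2

Expand the product: p(x)·q(x) = 9*x^3 - 12*x^2 - 6*x + 3.
∫_{-1}^{1} of each monomial x^k gives [2/(k+1) if k even, 0 if k odd]. Integrating term-by-term (or equivalently evaluating the antiderivative F(x) = 9*x^4/4 - 4*x^3 - 3*x^2 + 3*x at the endpoints):
  F(1) − F(−1) = -7/4 − (1/4) = -2.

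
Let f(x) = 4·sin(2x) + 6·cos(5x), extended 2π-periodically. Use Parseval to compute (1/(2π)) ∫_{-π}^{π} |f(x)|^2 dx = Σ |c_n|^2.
Σ |c_n|^2 = 26

Expand |f|^2 and use orthogonality of {sin(nx), cos(mx)} on [-π, π]:
  ∫_{-π}^{π} sin(nx)^2 dx = π, ∫ cos(mx)^2 dx = π, and cross terms integrate to 0.
So ∫_{-π}^{π} f(x)^2 dx = 4^2 · π + 6^2 · π = (16 + 36)π.
Divide by 2π: (16 + 36)/2 = 26.
By Parseval, this equals Σ |c_n|^2.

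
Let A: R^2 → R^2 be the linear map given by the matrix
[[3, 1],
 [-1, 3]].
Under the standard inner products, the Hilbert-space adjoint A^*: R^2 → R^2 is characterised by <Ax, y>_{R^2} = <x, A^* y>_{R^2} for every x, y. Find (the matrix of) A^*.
A^* = A^T =
[[3, -1],
 [1, 3]]

For real matrices with standard dot products, the defining identity <Ax, y> = <x, A^* y> gives (Ax)^T y = x^T (A^*) y, i.e. x^T A^T y = x^T (A^*) y. Since this holds for all x, y, we must have A^* = A^T. Therefore
A^* =
[[3, -1],
 [1, 3]].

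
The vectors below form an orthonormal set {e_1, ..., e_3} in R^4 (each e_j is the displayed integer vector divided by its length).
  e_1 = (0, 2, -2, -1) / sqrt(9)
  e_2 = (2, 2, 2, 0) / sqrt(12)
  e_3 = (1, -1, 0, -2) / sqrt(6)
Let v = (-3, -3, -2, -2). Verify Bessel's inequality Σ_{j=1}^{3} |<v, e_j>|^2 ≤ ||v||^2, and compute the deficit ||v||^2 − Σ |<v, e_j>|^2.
Σ |<v, e_j>|^2 = 24; ||v||^2 = 26; deficit = 2

Write each e_j = u_j / sqrt(<u_j, u_j>) where u_j is the displayed integer vector. Then <v, e_j> = <v, u_j> / sqrt(<u_j, u_j>), so |<v, e_j>|^2 = <v, u_j>^2 / <u_j, u_j>.
Coefficients: <v, e_1> = 0/sqrt(9), <v, e_2> = -16/sqrt(12), <v, e_3> = 4/sqrt(6).
Square and sum: Σ |<v, e_j>|^2 = 24.
Compute ||v||^2 = v·v = 26.
Deficit = 26 − 24 = 2 ≥ 0, confirming Bessel's inequality. (The deficit equals ||v − Σ <v,e_j> e_j||^2, the squared distance from v to span{e_j}.)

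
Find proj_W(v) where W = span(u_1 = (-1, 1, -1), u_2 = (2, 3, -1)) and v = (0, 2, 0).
proj_W(v) = (6/19, 29/19, -15/19)

Set up U = [u_1 | ... | u_2] ∈ R^(3×2). The projector onto W = col(U) is P = U (U^T U)^(-1) U^T.
Compute U^T U =
  [3, 2]
  [2, 14],
and U^T v = (2, 6).
Solve U^T U · c = U^T v for the coefficients: c = (8/19, 7/19). The projection is proj_W(v) = U c.
Check: (v - proj_W(v)) · u_1 = 0  (should be 0).
Check: (v - proj_W(v)) · u_2 = 0  (should be 0).
Result: proj_W(v) = (6/19, 29/19, -15/19).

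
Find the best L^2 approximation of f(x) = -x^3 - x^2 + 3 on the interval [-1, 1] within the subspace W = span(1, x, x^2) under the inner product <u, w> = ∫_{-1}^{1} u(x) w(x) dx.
g(x) = -x^2 - 3*x/5 + 3

The best approximation g ∈ W is the orthogonal projection of f onto W. Writing g = a_0 + a_1 x + a_2 x^2, the coefficients solve the normal equations G · a = b where
  G_{ij} = <φ_i, φ_j> and b_i = <f, φ_i>, with φ_0 = 1, φ_1 = x, φ_2 = x^2.
G =
  [2, 0, 2/3]
  [0, 2/3, 0]
  [2/3, 0, 2/5],
b = (16/3, -2/5, 8/5).
Solving gives a_0 = 3, a_1 = -3/5, a_2 = -1, so
  g(x) = -x^2 - 3*x/5 + 3.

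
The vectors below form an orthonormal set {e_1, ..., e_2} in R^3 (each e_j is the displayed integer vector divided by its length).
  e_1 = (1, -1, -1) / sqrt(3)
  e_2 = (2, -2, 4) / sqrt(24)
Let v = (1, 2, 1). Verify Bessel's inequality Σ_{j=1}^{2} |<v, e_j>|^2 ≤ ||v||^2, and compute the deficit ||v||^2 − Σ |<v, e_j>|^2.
Σ |<v, e_j>|^2 = 3/2; ||v||^2 = 6; deficit = 9/2

Write each e_j = u_j / sqrt(<u_j, u_j>) where u_j is the displayed integer vector. Then <v, e_j> = <v, u_j> / sqrt(<u_j, u_j>), so |<v, e_j>|^2 = <v, u_j>^2 / <u_j, u_j>.
Coefficients: <v, e_1> = -2/sqrt(3), <v, e_2> = 2/sqrt(24).
Square and sum: Σ |<v, e_j>|^2 = 3/2.
Compute ||v||^2 = v·v = 6.
Deficit = 6 − 3/2 = 9/2 ≥ 0, confirming Bessel's inequality. (The deficit equals ||v − Σ <v,e_j> e_j||^2, the squared distance from v to span{e_j}.)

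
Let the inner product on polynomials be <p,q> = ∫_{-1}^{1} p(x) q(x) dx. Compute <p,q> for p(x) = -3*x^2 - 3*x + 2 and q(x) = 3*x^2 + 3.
<p,q> = 32/5

Expand the product: p(x)·q(x) = -9*x^4 - 9*x^3 - 3*x^2 - 9*x + 6.
∫_{-1}^{1} of each monomial x^k gives [2/(k+1) if k even, 0 if k odd]. Integrating term-by-term (or equivalently evaluating the antiderivative F(x) = -9*x^5/5 - 9*x^4/4 - x^3 - 9*x^2/2 + 6*x at the endpoints):
  F(1) − F(−1) = -71/20 − (-199/20) = 32/5.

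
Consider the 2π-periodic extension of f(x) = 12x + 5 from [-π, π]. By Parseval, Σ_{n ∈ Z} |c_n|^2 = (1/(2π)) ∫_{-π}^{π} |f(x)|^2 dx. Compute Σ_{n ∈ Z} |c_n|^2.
Σ |c_n|^2 = 48π^2 + 25

Expand and integrate term by term over [-π, π]:
  ∫ (12x)^2 dx = 144·(2π^3/3); ∫ 2·12·(5)·x dx = 0 (odd integrand); ∫ 5^2 dx = 25·2π.
So (1/(2π)) ∫_{-π}^{π} (12x + 5)^2 dx = 144π^2/3 + 25 = 48π^2 + 25.
Parseval ⇒ Σ |c_n|^2 = 48π^2 + 25.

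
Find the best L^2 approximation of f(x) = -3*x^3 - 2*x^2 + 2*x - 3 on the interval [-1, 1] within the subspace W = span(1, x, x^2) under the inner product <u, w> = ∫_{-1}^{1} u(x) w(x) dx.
g(x) = -2*x^2 + x/5 - 3

The best approximation g ∈ W is the orthogonal projection of f onto W. Writing g = a_0 + a_1 x + a_2 x^2, the coefficients solve the normal equations G · a = b where
  G_{ij} = <φ_i, φ_j> and b_i = <f, φ_i>, with φ_0 = 1, φ_1 = x, φ_2 = x^2.
G =
  [2, 0, 2/3]
  [0, 2/3, 0]
  [2/3, 0, 2/5],
b = (-22/3, 2/15, -14/5).
Solving gives a_0 = -3, a_1 = 1/5, a_2 = -2, so
  g(x) = -2*x^2 + x/5 - 3.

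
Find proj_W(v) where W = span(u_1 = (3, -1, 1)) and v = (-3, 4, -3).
proj_W(v) = (-48/11, 16/11, -16/11)

Set up U = [u_1 | ... | u_1] ∈ R^(3×1). The projector onto W = col(U) is P = U (U^T U)^(-1) U^T.
Compute U^T U =
  [11],
and U^T v = (-16).
Solve U^T U · c = U^T v for the coefficients: c = (-16/11). The projection is proj_W(v) = U c.
Check: (v - proj_W(v)) · u_1 = 0  (should be 0).
Result: proj_W(v) = (-48/11, 16/11, -16/11).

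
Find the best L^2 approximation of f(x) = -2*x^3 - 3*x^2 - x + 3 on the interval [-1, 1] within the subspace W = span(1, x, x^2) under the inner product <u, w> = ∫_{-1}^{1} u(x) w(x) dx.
g(x) = -3*x^2 - 11*x/5 + 3

The best approximation g ∈ W is the orthogonal projection of f onto W. Writing g = a_0 + a_1 x + a_2 x^2, the coefficients solve the normal equations G · a = b where
  G_{ij} = <φ_i, φ_j> and b_i = <f, φ_i>, with φ_0 = 1, φ_1 = x, φ_2 = x^2.
G =
  [2, 0, 2/3]
  [0, 2/3, 0]
  [2/3, 0, 2/5],
b = (4, -22/15, 4/5).
Solving gives a_0 = 3, a_1 = -11/5, a_2 = -3, so
  g(x) = -3*x^2 - 11*x/5 + 3.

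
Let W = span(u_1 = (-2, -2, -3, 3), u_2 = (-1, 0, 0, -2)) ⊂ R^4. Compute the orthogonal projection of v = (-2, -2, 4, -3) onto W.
proj_W(v) = (-15/19, 11/19, 33/38, -137/38)

Set up U = [u_1 | ... | u_2] ∈ R^(4×2). The projector onto W = col(U) is P = U (U^T U)^(-1) U^T.
Compute U^T U =
  [26, -4]
  [-4, 5],
and U^T v = (-13, 8).
Solve U^T U · c = U^T v for the coefficients: c = (-11/38, 26/19). The projection is proj_W(v) = U c.
Check: (v - proj_W(v)) · u_1 = 0  (should be 0).
Check: (v - proj_W(v)) · u_2 = 0  (should be 0).
Result: proj_W(v) = (-15/19, 11/19, 33/38, -137/38).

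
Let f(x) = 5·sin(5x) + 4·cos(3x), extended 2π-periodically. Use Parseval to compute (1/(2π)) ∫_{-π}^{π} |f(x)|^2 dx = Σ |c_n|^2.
Σ |c_n|^2 = 41/2

Expand |f|^2 and use orthogonality of {sin(nx), cos(mx)} on [-π, π]:
  ∫_{-π}^{π} sin(nx)^2 dx = π, ∫ cos(mx)^2 dx = π, and cross terms integrate to 0.
So ∫_{-π}^{π} f(x)^2 dx = 5^2 · π + 4^2 · π = (25 + 16)π.
Divide by 2π: (25 + 16)/2 = 41/2.
By Parseval, this equals Σ |c_n|^2.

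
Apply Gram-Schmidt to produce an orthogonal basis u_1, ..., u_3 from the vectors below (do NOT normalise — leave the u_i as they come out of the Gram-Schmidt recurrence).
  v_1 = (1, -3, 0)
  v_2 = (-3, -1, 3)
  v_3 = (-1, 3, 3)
Orthogonal basis:
  u_1 = (1, -3, 0)
  u_2 = (-3, -1, 3)
  u_3 = (27/19, 9/19, 30/19)

Apply the Gram-Schmidt recurrence
  u_1 = v_1
  u_i = v_i − Σ_{j<i} ((v_i · u_j) / (u_j · u_j)) · u_j.

Step by step this gives:
  u_1 = (1, -3, 0)
  u_2 = (-3, -1, 3)
  u_3 = (27/19, 9/19, 30/19)

Orthogonality check:
  u_2 · u_1 = 0 (should be 0)
  u_3 · u_1 = 0 (should be 0)
  u_3 · u_2 = 0 (should be 0)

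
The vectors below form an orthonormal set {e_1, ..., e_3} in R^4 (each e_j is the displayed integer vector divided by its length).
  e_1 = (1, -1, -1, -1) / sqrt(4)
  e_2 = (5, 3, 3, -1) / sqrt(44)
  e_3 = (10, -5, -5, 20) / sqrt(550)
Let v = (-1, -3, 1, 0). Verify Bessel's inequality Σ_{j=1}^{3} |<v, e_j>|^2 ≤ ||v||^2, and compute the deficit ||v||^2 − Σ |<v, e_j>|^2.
Σ |<v, e_j>|^2 = 3; ||v||^2 = 11; deficit = 8

Write each e_j = u_j / sqrt(<u_j, u_j>) where u_j is the displayed integer vector. Then <v, e_j> = <v, u_j> / sqrt(<u_j, u_j>), so |<v, e_j>|^2 = <v, u_j>^2 / <u_j, u_j>.
Coefficients: <v, e_1> = 1/sqrt(4), <v, e_2> = -11/sqrt(44), <v, e_3> = 0/sqrt(550).
Square and sum: Σ |<v, e_j>|^2 = 3.
Compute ||v||^2 = v·v = 11.
Deficit = 11 − 3 = 8 ≥ 0, confirming Bessel's inequality. (The deficit equals ||v − Σ <v,e_j> e_j||^2, the squared distance from v to span{e_j}.)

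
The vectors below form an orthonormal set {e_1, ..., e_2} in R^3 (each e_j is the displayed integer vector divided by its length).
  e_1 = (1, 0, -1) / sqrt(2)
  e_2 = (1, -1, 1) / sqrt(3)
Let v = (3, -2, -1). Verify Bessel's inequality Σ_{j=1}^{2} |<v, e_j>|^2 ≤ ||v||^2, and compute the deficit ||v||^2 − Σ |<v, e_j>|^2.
Σ |<v, e_j>|^2 = 40/3; ||v||^2 = 14; deficit = 2/3

Write each e_j = u_j / sqrt(<u_j, u_j>) where u_j is the displayed integer vector. Then <v, e_j> = <v, u_j> / sqrt(<u_j, u_j>), so |<v, e_j>|^2 = <v, u_j>^2 / <u_j, u_j>.
Coefficients: <v, e_1> = 4/sqrt(2), <v, e_2> = 4/sqrt(3).
Square and sum: Σ |<v, e_j>|^2 = 40/3.
Compute ||v||^2 = v·v = 14.
Deficit = 14 − 40/3 = 2/3 ≥ 0, confirming Bessel's inequality. (The deficit equals ||v − Σ <v,e_j> e_j||^2, the squared distance from v to span{e_j}.)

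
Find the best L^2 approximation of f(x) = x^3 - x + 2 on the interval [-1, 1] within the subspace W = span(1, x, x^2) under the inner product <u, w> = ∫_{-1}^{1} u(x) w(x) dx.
g(x) = 2 - 2*x/5

The best approximation g ∈ W is the orthogonal projection of f onto W. Writing g = a_0 + a_1 x + a_2 x^2, the coefficients solve the normal equations G · a = b where
  G_{ij} = <φ_i, φ_j> and b_i = <f, φ_i>, with φ_0 = 1, φ_1 = x, φ_2 = x^2.
G =
  [2, 0, 2/3]
  [0, 2/3, 0]
  [2/3, 0, 2/5],
b = (4, -4/15, 4/3).
Solving gives a_0 = 2, a_1 = -2/5, a_2 = 0, so
  g(x) = 2 - 2*x/5.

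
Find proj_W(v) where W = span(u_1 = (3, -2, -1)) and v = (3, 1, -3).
proj_W(v) = (15/7, -10/7, -5/7)

Set up U = [u_1 | ... | u_1] ∈ R^(3×1). The projector onto W = col(U) is P = U (U^T U)^(-1) U^T.
Compute U^T U =
  [14],
and U^T v = (10).
Solve U^T U · c = U^T v for the coefficients: c = (5/7). The projection is proj_W(v) = U c.
Check: (v - proj_W(v)) · u_1 = 0  (should be 0).
Result: proj_W(v) = (15/7, -10/7, -5/7).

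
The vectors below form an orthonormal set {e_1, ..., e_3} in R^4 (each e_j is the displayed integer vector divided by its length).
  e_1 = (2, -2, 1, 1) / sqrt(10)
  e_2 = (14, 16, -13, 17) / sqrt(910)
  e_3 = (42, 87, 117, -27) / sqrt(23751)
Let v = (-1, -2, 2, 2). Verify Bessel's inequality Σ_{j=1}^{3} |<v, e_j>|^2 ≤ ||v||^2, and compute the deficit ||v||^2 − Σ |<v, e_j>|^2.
Σ |<v, e_j>|^2 = 152/29; ||v||^2 = 13; deficit = 225/29

Write each e_j = u_j / sqrt(<u_j, u_j>) where u_j is the displayed integer vector. Then <v, e_j> = <v, u_j> / sqrt(<u_j, u_j>), so |<v, e_j>|^2 = <v, u_j>^2 / <u_j, u_j>.
Coefficients: <v, e_1> = 6/sqrt(10), <v, e_2> = -38/sqrt(910), <v, e_3> = -36/sqrt(23751).
Square and sum: Σ |<v, e_j>|^2 = 152/29.
Compute ||v||^2 = v·v = 13.
Deficit = 13 − 152/29 = 225/29 ≥ 0, confirming Bessel's inequality. (The deficit equals ||v − Σ <v,e_j> e_j||^2, the squared distance from v to span{e_j}.)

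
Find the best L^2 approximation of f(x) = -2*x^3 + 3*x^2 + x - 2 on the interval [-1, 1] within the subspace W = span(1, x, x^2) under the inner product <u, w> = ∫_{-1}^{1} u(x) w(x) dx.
g(x) = 3*x^2 - x/5 - 2

The best approximation g ∈ W is the orthogonal projection of f onto W. Writing g = a_0 + a_1 x + a_2 x^2, the coefficients solve the normal equations G · a = b where
  G_{ij} = <φ_i, φ_j> and b_i = <f, φ_i>, with φ_0 = 1, φ_1 = x, φ_2 = x^2.
G =
  [2, 0, 2/3]
  [0, 2/3, 0]
  [2/3, 0, 2/5],
b = (-2, -2/15, -2/15).
Solving gives a_0 = -2, a_1 = -1/5, a_2 = 3, so
  g(x) = 3*x^2 - x/5 - 2.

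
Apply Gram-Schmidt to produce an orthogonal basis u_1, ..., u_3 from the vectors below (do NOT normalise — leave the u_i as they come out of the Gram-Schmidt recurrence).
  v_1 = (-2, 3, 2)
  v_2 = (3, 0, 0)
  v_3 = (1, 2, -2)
Orthogonal basis:
  u_1 = (-2, 3, 2)
  u_2 = (39/17, 18/17, 12/17)
  u_3 = (0, 20/13, -30/13)

Apply the Gram-Schmidt recurrence
  u_1 = v_1
  u_i = v_i − Σ_{j<i} ((v_i · u_j) / (u_j · u_j)) · u_j.

Step by step this gives:
  u_1 = (-2, 3, 2)
  u_2 = (39/17, 18/17, 12/17)
  u_3 = (0, 20/13, -30/13)

Orthogonality check:
  u_2 · u_1 = 0 (should be 0)
  u_3 · u_1 = 0 (should be 0)
  u_3 · u_2 = 0 (should be 0)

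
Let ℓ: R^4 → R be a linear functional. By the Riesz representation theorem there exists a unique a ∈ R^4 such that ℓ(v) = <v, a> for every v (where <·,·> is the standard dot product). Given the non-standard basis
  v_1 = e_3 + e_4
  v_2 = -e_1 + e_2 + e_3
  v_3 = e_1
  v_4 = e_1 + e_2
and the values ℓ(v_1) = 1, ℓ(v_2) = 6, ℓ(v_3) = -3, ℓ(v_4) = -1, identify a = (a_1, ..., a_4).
a = (-3, 2, 1, 0)

Write a = (a_1, ..., a_4) in the standard basis. For each basis vector v_i, ℓ(v_i) = <v_i, a> is a linear equation in the a_j's. Collect the n equations into a matrix system V a = ℓ, where row i of V is v_i (expressed in the standard basis). Since V is invertible (lower-triangular with 1s on the diagonal, up to permutation), solve by back-substitution:
  V =
[[0, 0, 1, 1],
 [-1, 1, 1, 0],
 [1, 0, 0, 0],
 [1, 1, 0, 0]]
  V a = (1, 6, -3, -1)
Solving gives a = (-3, 2, 1, 0).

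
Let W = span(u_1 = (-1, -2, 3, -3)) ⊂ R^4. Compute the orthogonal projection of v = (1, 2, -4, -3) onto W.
proj_W(v) = (8/23, 16/23, -24/23, 24/23)

Set up U = [u_1 | ... | u_1] ∈ R^(4×1). The projector onto W = col(U) is P = U (U^T U)^(-1) U^T.
Compute U^T U =
  [23],
and U^T v = (-8).
Solve U^T U · c = U^T v for the coefficients: c = (-8/23). The projection is proj_W(v) = U c.
Check: (v - proj_W(v)) · u_1 = 0  (should be 0).
Result: proj_W(v) = (8/23, 16/23, -24/23, 24/23).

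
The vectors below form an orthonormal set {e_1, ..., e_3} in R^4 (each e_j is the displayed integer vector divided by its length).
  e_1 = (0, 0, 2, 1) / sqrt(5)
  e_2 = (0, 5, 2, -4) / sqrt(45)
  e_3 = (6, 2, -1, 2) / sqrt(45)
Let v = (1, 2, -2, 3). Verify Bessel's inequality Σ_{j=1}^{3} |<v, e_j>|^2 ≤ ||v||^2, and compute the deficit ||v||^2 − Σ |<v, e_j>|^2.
Σ |<v, e_j>|^2 = 41/5; ||v||^2 = 18; deficit = 49/5

Write each e_j = u_j / sqrt(<u_j, u_j>) where u_j is the displayed integer vector. Then <v, e_j> = <v, u_j> / sqrt(<u_j, u_j>), so |<v, e_j>|^2 = <v, u_j>^2 / <u_j, u_j>.
Coefficients: <v, e_1> = -1/sqrt(5), <v, e_2> = -6/sqrt(45), <v, e_3> = 18/sqrt(45).
Square and sum: Σ |<v, e_j>|^2 = 41/5.
Compute ||v||^2 = v·v = 18.
Deficit = 18 − 41/5 = 49/5 ≥ 0, confirming Bessel's inequality. (The deficit equals ||v − Σ <v,e_j> e_j||^2, the squared distance from v to span{e_j}.)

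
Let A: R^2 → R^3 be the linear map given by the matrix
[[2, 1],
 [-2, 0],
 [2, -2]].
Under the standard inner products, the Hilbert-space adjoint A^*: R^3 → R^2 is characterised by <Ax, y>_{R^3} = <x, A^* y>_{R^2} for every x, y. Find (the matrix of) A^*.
A^* = A^T =
[[2, -2, 2],
 [1, 0, -2]]

For real matrices with standard dot products, the defining identity <Ax, y> = <x, A^* y> gives (Ax)^T y = x^T (A^*) y, i.e. x^T A^T y = x^T (A^*) y. Since this holds for all x, y, we must have A^* = A^T. Therefore
A^* =
[[2, -2, 2],
 [1, 0, -2]].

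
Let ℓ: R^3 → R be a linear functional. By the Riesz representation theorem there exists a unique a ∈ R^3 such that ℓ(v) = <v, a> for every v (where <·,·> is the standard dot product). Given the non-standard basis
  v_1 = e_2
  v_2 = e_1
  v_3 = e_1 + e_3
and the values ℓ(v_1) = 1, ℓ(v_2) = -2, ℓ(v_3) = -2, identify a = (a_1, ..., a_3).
a = (-2, 1, 0)

Write a = (a_1, ..., a_3) in the standard basis. For each basis vector v_i, ℓ(v_i) = <v_i, a> is a linear equation in the a_j's. Collect the n equations into a matrix system V a = ℓ, where row i of V is v_i (expressed in the standard basis). Since V is invertible (lower-triangular with 1s on the diagonal, up to permutation), solve by back-substitution:
  V =
[[0, 1, 0],
 [1, 0, 0],
 [1, 0, 1]]
  V a = (1, -2, -2)
Solving gives a = (-2, 1, 0).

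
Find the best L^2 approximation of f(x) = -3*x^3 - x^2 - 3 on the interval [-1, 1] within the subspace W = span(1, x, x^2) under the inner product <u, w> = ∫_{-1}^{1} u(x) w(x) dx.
g(x) = -x^2 - 9*x/5 - 3

The best approximation g ∈ W is the orthogonal projection of f onto W. Writing g = a_0 + a_1 x + a_2 x^2, the coefficients solve the normal equations G · a = b where
  G_{ij} = <φ_i, φ_j> and b_i = <f, φ_i>, with φ_0 = 1, φ_1 = x, φ_2 = x^2.
G =
  [2, 0, 2/3]
  [0, 2/3, 0]
  [2/3, 0, 2/5],
b = (-20/3, -6/5, -12/5).
Solving gives a_0 = -3, a_1 = -9/5, a_2 = -1, so
  g(x) = -x^2 - 9*x/5 - 3.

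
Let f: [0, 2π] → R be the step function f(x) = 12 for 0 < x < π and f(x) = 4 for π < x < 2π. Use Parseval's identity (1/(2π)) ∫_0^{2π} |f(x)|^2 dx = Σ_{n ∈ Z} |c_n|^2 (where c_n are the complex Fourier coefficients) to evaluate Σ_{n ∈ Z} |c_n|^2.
Σ |c_n|^2 = 80

Parseval equates the L^2 energy of f (normalised by 1/(2π)) with the ℓ^2 sum of its Fourier coefficients: (1/(2π)) ∫_0^{2π} |f|^2 = Σ |c_n|^2.
Compute the left side: (1/(2π)) [∫_0^π 12^2 dx + ∫_π^{2π} 4^2 dx] = (1/(2π)) · (144π + 16π) = (144 + 16)/2 = 80.
So Σ_{n ∈ Z} |c_n|^2 = 80.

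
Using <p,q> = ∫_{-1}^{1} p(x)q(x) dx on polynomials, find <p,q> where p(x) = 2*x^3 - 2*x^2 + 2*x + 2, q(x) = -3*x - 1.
<p,q> = -136/15

Expand the product: p(x)·q(x) = -6*x^4 + 4*x^3 - 4*x^2 - 8*x - 2.
∫_{-1}^{1} of each monomial x^k gives [2/(k+1) if k even, 0 if k odd]. Integrating term-by-term (or equivalently evaluating the antiderivative F(x) = -6*x^5/5 + x^4 - 4*x^3/3 - 4*x^2 - 2*x at the endpoints):
  F(1) − F(−1) = -113/15 − (23/15) = -136/15.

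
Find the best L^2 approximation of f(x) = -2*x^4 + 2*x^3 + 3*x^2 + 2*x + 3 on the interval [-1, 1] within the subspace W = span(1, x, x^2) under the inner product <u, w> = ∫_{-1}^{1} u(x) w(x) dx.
g(x) = 9*x^2/7 + 16*x/5 + 111/35

The best approximation g ∈ W is the orthogonal projection of f onto W. Writing g = a_0 + a_1 x + a_2 x^2, the coefficients solve the normal equations G · a = b where
  G_{ij} = <φ_i, φ_j> and b_i = <f, φ_i>, with φ_0 = 1, φ_1 = x, φ_2 = x^2.
G =
  [2, 0, 2/3]
  [0, 2/3, 0]
  [2/3, 0, 2/5],
b = (36/5, 32/15, 92/35).
Solving gives a_0 = 111/35, a_1 = 16/5, a_2 = 9/7, so
  g(x) = 9*x^2/7 + 16*x/5 + 111/35.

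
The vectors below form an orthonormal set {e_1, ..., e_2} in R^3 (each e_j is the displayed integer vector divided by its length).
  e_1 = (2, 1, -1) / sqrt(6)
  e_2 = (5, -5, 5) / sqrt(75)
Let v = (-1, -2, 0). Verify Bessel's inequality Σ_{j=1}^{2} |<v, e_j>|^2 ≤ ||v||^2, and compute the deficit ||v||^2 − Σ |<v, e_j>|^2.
Σ |<v, e_j>|^2 = 3; ||v||^2 = 5; deficit = 2

Write each e_j = u_j / sqrt(<u_j, u_j>) where u_j is the displayed integer vector. Then <v, e_j> = <v, u_j> / sqrt(<u_j, u_j>), so |<v, e_j>|^2 = <v, u_j>^2 / <u_j, u_j>.
Coefficients: <v, e_1> = -4/sqrt(6), <v, e_2> = 5/sqrt(75).
Square and sum: Σ |<v, e_j>|^2 = 3.
Compute ||v||^2 = v·v = 5.
Deficit = 5 − 3 = 2 ≥ 0, confirming Bessel's inequality. (The deficit equals ||v − Σ <v,e_j> e_j||^2, the squared distance from v to span{e_j}.)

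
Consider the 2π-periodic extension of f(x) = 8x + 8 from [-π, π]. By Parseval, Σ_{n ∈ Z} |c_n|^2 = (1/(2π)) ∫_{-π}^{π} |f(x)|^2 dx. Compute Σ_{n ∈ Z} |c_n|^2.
Σ |c_n|^2 = 64π^2/3 + 64

Expand and integrate term by term over [-π, π]:
  ∫ (8x)^2 dx = 64·(2π^3/3); ∫ 2·8·(8)·x dx = 0 (odd integrand); ∫ 8^2 dx = 64·2π.
So (1/(2π)) ∫_{-π}^{π} (8x + 8)^2 dx = 64π^2/3 + 64 = 64π^2/3 + 64.
Parseval ⇒ Σ |c_n|^2 = 64π^2/3 + 64.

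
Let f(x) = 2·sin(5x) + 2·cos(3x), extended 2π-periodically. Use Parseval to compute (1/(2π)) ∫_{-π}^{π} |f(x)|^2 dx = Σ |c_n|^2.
Σ |c_n|^2 = 4

Expand |f|^2 and use orthogonality of {sin(nx), cos(mx)} on [-π, π]:
  ∫_{-π}^{π} sin(nx)^2 dx = π, ∫ cos(mx)^2 dx = π, and cross terms integrate to 0.
So ∫_{-π}^{π} f(x)^2 dx = 2^2 · π + 2^2 · π = (4 + 4)π.
Divide by 2π: (4 + 4)/2 = 4.
By Parseval, this equals Σ |c_n|^2.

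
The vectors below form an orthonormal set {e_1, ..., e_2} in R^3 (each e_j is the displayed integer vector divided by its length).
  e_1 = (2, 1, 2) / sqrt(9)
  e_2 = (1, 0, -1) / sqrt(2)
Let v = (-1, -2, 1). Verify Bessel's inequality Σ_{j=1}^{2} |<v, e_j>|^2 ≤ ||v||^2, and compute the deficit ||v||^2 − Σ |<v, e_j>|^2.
Σ |<v, e_j>|^2 = 22/9; ||v||^2 = 6; deficit = 32/9

Write each e_j = u_j / sqrt(<u_j, u_j>) where u_j is the displayed integer vector. Then <v, e_j> = <v, u_j> / sqrt(<u_j, u_j>), so |<v, e_j>|^2 = <v, u_j>^2 / <u_j, u_j>.
Coefficients: <v, e_1> = -2/sqrt(9), <v, e_2> = -2/sqrt(2).
Square and sum: Σ |<v, e_j>|^2 = 22/9.
Compute ||v||^2 = v·v = 6.
Deficit = 6 − 22/9 = 32/9 ≥ 0, confirming Bessel's inequality. (The deficit equals ||v − Σ <v,e_j> e_j||^2, the squared distance from v to span{e_j}.)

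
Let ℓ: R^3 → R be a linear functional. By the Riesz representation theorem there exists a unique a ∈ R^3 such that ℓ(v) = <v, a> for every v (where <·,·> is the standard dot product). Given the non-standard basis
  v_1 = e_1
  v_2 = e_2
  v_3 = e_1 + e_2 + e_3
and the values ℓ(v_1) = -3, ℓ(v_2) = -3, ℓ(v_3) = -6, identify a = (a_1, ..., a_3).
a = (-3, -3, 0)

Write a = (a_1, ..., a_3) in the standard basis. For each basis vector v_i, ℓ(v_i) = <v_i, a> is a linear equation in the a_j's. Collect the n equations into a matrix system V a = ℓ, where row i of V is v_i (expressed in the standard basis). Since V is invertible (lower-triangular with 1s on the diagonal, up to permutation), solve by back-substitution:
  V =
[[1, 0, 0],
 [0, 1, 0],
 [1, 1, 1]]
  V a = (-3, -3, -6)
Solving gives a = (-3, -3, 0).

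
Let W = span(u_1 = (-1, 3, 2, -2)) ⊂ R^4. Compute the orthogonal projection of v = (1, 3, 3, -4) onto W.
proj_W(v) = (-11/9, 11/3, 22/9, -22/9)

Set up U = [u_1 | ... | u_1] ∈ R^(4×1). The projector onto W = col(U) is P = U (U^T U)^(-1) U^T.
Compute U^T U =
  [18],
and U^T v = (22).
Solve U^T U · c = U^T v for the coefficients: c = (11/9). The projection is proj_W(v) = U c.
Check: (v - proj_W(v)) · u_1 = 0  (should be 0).
Result: proj_W(v) = (-11/9, 11/3, 22/9, -22/9).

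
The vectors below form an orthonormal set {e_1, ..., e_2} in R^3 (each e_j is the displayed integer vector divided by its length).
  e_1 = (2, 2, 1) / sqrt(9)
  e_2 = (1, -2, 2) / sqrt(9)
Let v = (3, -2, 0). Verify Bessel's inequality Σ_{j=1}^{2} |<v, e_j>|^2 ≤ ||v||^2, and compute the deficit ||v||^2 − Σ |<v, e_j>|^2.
Σ |<v, e_j>|^2 = 53/9; ||v||^2 = 13; deficit = 64/9

Write each e_j = u_j / sqrt(<u_j, u_j>) where u_j is the displayed integer vector. Then <v, e_j> = <v, u_j> / sqrt(<u_j, u_j>), so |<v, e_j>|^2 = <v, u_j>^2 / <u_j, u_j>.
Coefficients: <v, e_1> = 2/sqrt(9), <v, e_2> = 7/sqrt(9).
Square and sum: Σ |<v, e_j>|^2 = 53/9.
Compute ||v||^2 = v·v = 13.
Deficit = 13 − 53/9 = 64/9 ≥ 0, confirming Bessel's inequality. (The deficit equals ||v − Σ <v,e_j> e_j||^2, the squared distance from v to span{e_j}.)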